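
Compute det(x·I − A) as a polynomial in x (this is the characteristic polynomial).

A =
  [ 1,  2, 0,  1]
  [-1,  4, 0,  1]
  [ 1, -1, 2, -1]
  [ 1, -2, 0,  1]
x^4 - 8*x^3 + 24*x^2 - 32*x + 16

Expanding det(x·I − A) (e.g. by cofactor expansion or by noting that A is similar to its Jordan form J, which has the same characteristic polynomial as A) gives
  χ_A(x) = x^4 - 8*x^3 + 24*x^2 - 32*x + 16
which factors as (x - 2)^4. The eigenvalues (with algebraic multiplicities) are λ = 2 with multiplicity 4.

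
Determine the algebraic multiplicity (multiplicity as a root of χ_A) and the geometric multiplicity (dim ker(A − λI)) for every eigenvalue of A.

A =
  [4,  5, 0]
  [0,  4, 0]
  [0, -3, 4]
λ = 4: alg = 3, geom = 2

Step 1 — factor the characteristic polynomial to read off the algebraic multiplicities:
  χ_A(x) = (x - 4)^3

Step 2 — compute geometric multiplicities via the rank-nullity identity g(λ) = n − rank(A − λI):
  rank(A − (4)·I) = 1, so dim ker(A − (4)·I) = n − 1 = 2

Summary:
  λ = 4: algebraic multiplicity = 3, geometric multiplicity = 2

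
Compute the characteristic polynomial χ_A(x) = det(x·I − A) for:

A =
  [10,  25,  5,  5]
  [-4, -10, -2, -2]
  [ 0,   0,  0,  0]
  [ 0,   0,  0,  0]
x^4

Expanding det(x·I − A) (e.g. by cofactor expansion or by noting that A is similar to its Jordan form J, which has the same characteristic polynomial as A) gives
  χ_A(x) = x^4
which factors as x^4. The eigenvalues (with algebraic multiplicities) are λ = 0 with multiplicity 4.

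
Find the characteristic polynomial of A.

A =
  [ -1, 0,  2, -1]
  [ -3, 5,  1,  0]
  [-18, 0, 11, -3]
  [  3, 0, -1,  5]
x^4 - 20*x^3 + 150*x^2 - 500*x + 625

Expanding det(x·I − A) (e.g. by cofactor expansion or by noting that A is similar to its Jordan form J, which has the same characteristic polynomial as A) gives
  χ_A(x) = x^4 - 20*x^3 + 150*x^2 - 500*x + 625
which factors as (x - 5)^4. The eigenvalues (with algebraic multiplicities) are λ = 5 with multiplicity 4.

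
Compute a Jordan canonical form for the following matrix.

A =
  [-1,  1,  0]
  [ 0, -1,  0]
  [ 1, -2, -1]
J_3(-1)

The characteristic polynomial is
  det(x·I − A) = x^3 + 3*x^2 + 3*x + 1 = (x + 1)^3

Eigenvalues and multiplicities (the geometric multiplicity of λ is n − rank(A − λI), which equals the number of Jordan blocks for λ):
  λ = -1: algebraic multiplicity = 3, geometric multiplicity = 1

Determining the block sizes for each eigenvalue:
  λ = -1: one block (gm = 1), so the single block has size am = 3 → block sizes [3]

Assembling the blocks gives a Jordan form
J =
  [-1,  1,  0]
  [ 0, -1,  1]
  [ 0,  0, -1]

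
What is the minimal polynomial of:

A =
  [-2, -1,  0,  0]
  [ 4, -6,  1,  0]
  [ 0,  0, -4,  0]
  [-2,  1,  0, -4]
x^3 + 12*x^2 + 48*x + 64

The characteristic polynomial is χ_A(x) = (x + 4)^4, so the eigenvalues are known. The minimal polynomial is
  m_A(x) = Π_λ (x − λ)^{k_λ}
where k_λ is the size of the *largest* Jordan block for λ (equivalently, the smallest k with (A − λI)^k v = 0 for every generalised eigenvector v of λ).

  λ = -4: largest Jordan block has size 3, contributing (x + 4)^3

So m_A(x) = (x + 4)^3 = x^3 + 12*x^2 + 48*x + 64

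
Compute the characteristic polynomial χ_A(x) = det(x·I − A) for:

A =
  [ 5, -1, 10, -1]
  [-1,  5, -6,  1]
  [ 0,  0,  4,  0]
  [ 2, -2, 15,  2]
x^4 - 16*x^3 + 96*x^2 - 256*x + 256

Expanding det(x·I − A) (e.g. by cofactor expansion or by noting that A is similar to its Jordan form J, which has the same characteristic polynomial as A) gives
  χ_A(x) = x^4 - 16*x^3 + 96*x^2 - 256*x + 256
which factors as (x - 4)^4. The eigenvalues (with algebraic multiplicities) are λ = 4 with multiplicity 4.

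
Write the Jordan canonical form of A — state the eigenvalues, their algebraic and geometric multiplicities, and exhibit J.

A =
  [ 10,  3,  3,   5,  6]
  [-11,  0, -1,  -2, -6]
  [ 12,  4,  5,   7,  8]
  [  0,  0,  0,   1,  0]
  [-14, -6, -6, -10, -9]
J_2(1) ⊕ J_2(1) ⊕ J_1(3)

The characteristic polynomial is
  det(x·I − A) = x^5 - 7*x^4 + 18*x^3 - 22*x^2 + 13*x - 3 = (x - 3)*(x - 1)^4

Eigenvalues and multiplicities (the geometric multiplicity of λ is n − rank(A − λI), which equals the number of Jordan blocks for λ):
  λ = 1: algebraic multiplicity = 4, geometric multiplicity = 2
  λ = 3: algebraic multiplicity = 1, geometric multiplicity = 1

Determining the block sizes for each eigenvalue:
  λ = 1: with am = 4 and gm = 2, the partition is not yet determined (e.g. several partitions of 4 into 2 parts exist). Let N = A − (1)·I. Computing rank(N^1) = 3, rank(N^2) = 1; the number of blocks of size ≥ j is rank(N^{j−1}) − rank(N^j), giving [2, 2]. So we have 2 block(s) of size 2 → block sizes [2, 2]
  λ = 3: one block (gm = 1), so the single block has size am = 1 → block sizes [1]

Assembling the blocks gives a Jordan form
J =
  [1, 1, 0, 0, 0]
  [0, 1, 0, 0, 0]
  [0, 0, 1, 1, 0]
  [0, 0, 0, 1, 0]
  [0, 0, 0, 0, 3]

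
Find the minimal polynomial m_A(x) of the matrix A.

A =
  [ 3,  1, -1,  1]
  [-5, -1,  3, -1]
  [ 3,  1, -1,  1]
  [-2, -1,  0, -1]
x^3

The characteristic polynomial is χ_A(x) = x^4, so the eigenvalues are known. The minimal polynomial is
  m_A(x) = Π_λ (x − λ)^{k_λ}
where k_λ is the size of the *largest* Jordan block for λ (equivalently, the smallest k with (A − λI)^k v = 0 for every generalised eigenvector v of λ).

  λ = 0: largest Jordan block has size 3, contributing (x − 0)^3

So m_A(x) = x^3 = x^3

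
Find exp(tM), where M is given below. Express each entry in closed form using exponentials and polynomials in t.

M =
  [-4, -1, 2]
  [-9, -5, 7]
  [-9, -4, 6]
e^{tM} =
  [-3*t*exp(-t) + exp(-t), -t^2*exp(-t)/2 - t*exp(-t), t^2*exp(-t)/2 + 2*t*exp(-t)]
  [-9*t*exp(-t), -3*t^2*exp(-t)/2 - 4*t*exp(-t) + exp(-t), 3*t^2*exp(-t)/2 + 7*t*exp(-t)]
  [-9*t*exp(-t), -3*t^2*exp(-t)/2 - 4*t*exp(-t), 3*t^2*exp(-t)/2 + 7*t*exp(-t) + exp(-t)]

Strategy: write M = P · J · P⁻¹ where J is a Jordan canonical form, so e^{tM} = P · e^{tJ} · P⁻¹, and e^{tJ} can be computed block-by-block.

M has Jordan form
J =
  [-1,  1,  0]
  [ 0, -1,  1]
  [ 0,  0, -1]
(up to reordering of blocks).

Per-block formulas:
  For a 3×3 Jordan block J_3(-1): exp(t · J_3(-1)) = e^(-1t)·(I + t·N + (t^2/2)·N^2), where N is the 3×3 nilpotent shift.

After assembling e^{tJ} and conjugating by P, we get:

e^{tM} =
  [-3*t*exp(-t) + exp(-t), -t^2*exp(-t)/2 - t*exp(-t), t^2*exp(-t)/2 + 2*t*exp(-t)]
  [-9*t*exp(-t), -3*t^2*exp(-t)/2 - 4*t*exp(-t) + exp(-t), 3*t^2*exp(-t)/2 + 7*t*exp(-t)]
  [-9*t*exp(-t), -3*t^2*exp(-t)/2 - 4*t*exp(-t), 3*t^2*exp(-t)/2 + 7*t*exp(-t) + exp(-t)]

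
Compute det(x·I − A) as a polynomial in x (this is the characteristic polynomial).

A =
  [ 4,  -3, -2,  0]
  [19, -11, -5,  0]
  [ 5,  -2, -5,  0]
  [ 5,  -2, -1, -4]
x^4 + 16*x^3 + 96*x^2 + 256*x + 256

Expanding det(x·I − A) (e.g. by cofactor expansion or by noting that A is similar to its Jordan form J, which has the same characteristic polynomial as A) gives
  χ_A(x) = x^4 + 16*x^3 + 96*x^2 + 256*x + 256
which factors as (x + 4)^4. The eigenvalues (with algebraic multiplicities) are λ = -4 with multiplicity 4.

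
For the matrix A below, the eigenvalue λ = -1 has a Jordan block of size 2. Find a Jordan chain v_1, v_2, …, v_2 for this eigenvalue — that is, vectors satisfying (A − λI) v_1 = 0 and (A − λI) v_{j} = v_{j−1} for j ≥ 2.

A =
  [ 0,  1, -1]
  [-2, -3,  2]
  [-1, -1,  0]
A Jordan chain for λ = -1 of length 2:
v_1 = (1, -2, -1)ᵀ
v_2 = (1, 0, 0)ᵀ

Let N = A − (-1)·I. We want v_2 with N^2 v_2 = 0 but N^1 v_2 ≠ 0; then v_{j-1} := N · v_j for j = 2, …, 2.

Pick v_2 = (1, 0, 0)ᵀ.
Then v_1 = N · v_2 = (1, -2, -1)ᵀ.

Sanity check: (A − (-1)·I) v_1 = (0, 0, 0)ᵀ = 0. ✓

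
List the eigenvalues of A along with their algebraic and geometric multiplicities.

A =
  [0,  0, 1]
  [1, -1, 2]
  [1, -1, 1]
λ = 0: alg = 3, geom = 1

Step 1 — factor the characteristic polynomial to read off the algebraic multiplicities:
  χ_A(x) = x^3

Step 2 — compute geometric multiplicities via the rank-nullity identity g(λ) = n − rank(A − λI):
  rank(A − (0)·I) = 2, so dim ker(A − (0)·I) = n − 2 = 1

Summary:
  λ = 0: algebraic multiplicity = 3, geometric multiplicity = 1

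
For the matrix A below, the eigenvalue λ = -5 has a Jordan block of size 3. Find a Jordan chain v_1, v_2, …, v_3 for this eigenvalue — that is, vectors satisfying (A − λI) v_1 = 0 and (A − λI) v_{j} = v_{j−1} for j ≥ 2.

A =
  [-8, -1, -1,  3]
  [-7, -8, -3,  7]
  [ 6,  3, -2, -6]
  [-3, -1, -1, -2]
A Jordan chain for λ = -5 of length 3:
v_1 = (1, 3, -3, 1)ᵀ
v_2 = (-3, -7, 6, -3)ᵀ
v_3 = (1, 0, 0, 0)ᵀ

Let N = A − (-5)·I. We want v_3 with N^3 v_3 = 0 but N^2 v_3 ≠ 0; then v_{j-1} := N · v_j for j = 3, …, 2.

Pick v_3 = (1, 0, 0, 0)ᵀ.
Then v_2 = N · v_3 = (-3, -7, 6, -3)ᵀ.
Then v_1 = N · v_2 = (1, 3, -3, 1)ᵀ.

Sanity check: (A − (-5)·I) v_1 = (0, 0, 0, 0)ᵀ = 0. ✓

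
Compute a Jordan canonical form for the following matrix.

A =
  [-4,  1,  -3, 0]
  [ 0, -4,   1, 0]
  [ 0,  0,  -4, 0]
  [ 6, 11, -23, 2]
J_3(-4) ⊕ J_1(2)

The characteristic polynomial is
  det(x·I − A) = x^4 + 10*x^3 + 24*x^2 - 32*x - 128 = (x - 2)*(x + 4)^3

Eigenvalues and multiplicities (the geometric multiplicity of λ is n − rank(A − λI), which equals the number of Jordan blocks for λ):
  λ = -4: algebraic multiplicity = 3, geometric multiplicity = 1
  λ = 2: algebraic multiplicity = 1, geometric multiplicity = 1

Determining the block sizes for each eigenvalue:
  λ = -4: one block (gm = 1), so the single block has size am = 3 → block sizes [3]
  λ = 2: one block (gm = 1), so the single block has size am = 1 → block sizes [1]

Assembling the blocks gives a Jordan form
J =
  [-4,  1,  0, 0]
  [ 0, -4,  1, 0]
  [ 0,  0, -4, 0]
  [ 0,  0,  0, 2]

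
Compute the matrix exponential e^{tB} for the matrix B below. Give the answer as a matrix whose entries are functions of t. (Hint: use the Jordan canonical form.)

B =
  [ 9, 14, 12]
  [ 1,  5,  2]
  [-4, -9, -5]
e^{tB} =
  [t^2*exp(3*t) + 6*t*exp(3*t) + exp(3*t), 2*t^2*exp(3*t) + 14*t*exp(3*t), 2*t^2*exp(3*t) + 12*t*exp(3*t)]
  [t*exp(3*t), 2*t*exp(3*t) + exp(3*t), 2*t*exp(3*t)]
  [-t^2*exp(3*t)/2 - 4*t*exp(3*t), -t^2*exp(3*t) - 9*t*exp(3*t), -t^2*exp(3*t) - 8*t*exp(3*t) + exp(3*t)]

Strategy: write B = P · J · P⁻¹ where J is a Jordan canonical form, so e^{tB} = P · e^{tJ} · P⁻¹, and e^{tJ} can be computed block-by-block.

B has Jordan form
J =
  [3, 1, 0]
  [0, 3, 1]
  [0, 0, 3]
(up to reordering of blocks).

Per-block formulas:
  For a 3×3 Jordan block J_3(3): exp(t · J_3(3)) = e^(3t)·(I + t·N + (t^2/2)·N^2), where N is the 3×3 nilpotent shift.

After assembling e^{tJ} and conjugating by P, we get:

e^{tB} =
  [t^2*exp(3*t) + 6*t*exp(3*t) + exp(3*t), 2*t^2*exp(3*t) + 14*t*exp(3*t), 2*t^2*exp(3*t) + 12*t*exp(3*t)]
  [t*exp(3*t), 2*t*exp(3*t) + exp(3*t), 2*t*exp(3*t)]
  [-t^2*exp(3*t)/2 - 4*t*exp(3*t), -t^2*exp(3*t) - 9*t*exp(3*t), -t^2*exp(3*t) - 8*t*exp(3*t) + exp(3*t)]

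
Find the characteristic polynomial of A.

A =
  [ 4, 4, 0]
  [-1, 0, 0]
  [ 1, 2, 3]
x^3 - 7*x^2 + 16*x - 12

Expanding det(x·I − A) (e.g. by cofactor expansion or by noting that A is similar to its Jordan form J, which has the same characteristic polynomial as A) gives
  χ_A(x) = x^3 - 7*x^2 + 16*x - 12
which factors as (x - 3)*(x - 2)^2. The eigenvalues (with algebraic multiplicities) are λ = 2 with multiplicity 2, λ = 3 with multiplicity 1.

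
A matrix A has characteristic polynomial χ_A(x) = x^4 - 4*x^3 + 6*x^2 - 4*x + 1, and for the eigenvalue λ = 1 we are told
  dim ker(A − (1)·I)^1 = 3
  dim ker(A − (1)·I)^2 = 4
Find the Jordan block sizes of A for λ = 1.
Block sizes for λ = 1: [2, 1, 1]

From the dimensions of kernels of powers, the number of Jordan blocks of size at least j is d_j − d_{j−1} where d_j = dim ker(N^j) (with d_0 = 0). Computing the differences gives [3, 1].
The number of blocks of size exactly k is (#blocks of size ≥ k) − (#blocks of size ≥ k + 1), so the partition is: 2 block(s) of size 1, 1 block(s) of size 2.
In nonincreasing order the block sizes are [2, 1, 1].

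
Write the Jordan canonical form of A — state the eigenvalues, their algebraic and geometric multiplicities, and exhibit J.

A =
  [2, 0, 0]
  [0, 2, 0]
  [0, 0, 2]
J_1(2) ⊕ J_1(2) ⊕ J_1(2)

The characteristic polynomial is
  det(x·I − A) = x^3 - 6*x^2 + 12*x - 8 = (x - 2)^3

Eigenvalues and multiplicities (the geometric multiplicity of λ is n − rank(A − λI), which equals the number of Jordan blocks for λ):
  λ = 2: algebraic multiplicity = 3, geometric multiplicity = 3

Determining the block sizes for each eigenvalue:
  λ = 2: gm = am = 3, so every block has size 1 → block sizes [1, 1, 1]

Assembling the blocks gives a Jordan form
J =
  [2, 0, 0]
  [0, 2, 0]
  [0, 0, 2]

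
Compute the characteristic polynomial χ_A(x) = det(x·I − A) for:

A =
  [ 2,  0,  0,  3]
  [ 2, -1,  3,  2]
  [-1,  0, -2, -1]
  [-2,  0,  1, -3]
x^4 + 4*x^3 + 6*x^2 + 4*x + 1

Expanding det(x·I − A) (e.g. by cofactor expansion or by noting that A is similar to its Jordan form J, which has the same characteristic polynomial as A) gives
  χ_A(x) = x^4 + 4*x^3 + 6*x^2 + 4*x + 1
which factors as (x + 1)^4. The eigenvalues (with algebraic multiplicities) are λ = -1 with multiplicity 4.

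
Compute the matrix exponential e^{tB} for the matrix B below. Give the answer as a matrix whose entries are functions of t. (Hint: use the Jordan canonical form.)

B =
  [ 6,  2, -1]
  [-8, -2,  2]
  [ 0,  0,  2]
e^{tB} =
  [4*t*exp(2*t) + exp(2*t), 2*t*exp(2*t), -t*exp(2*t)]
  [-8*t*exp(2*t), -4*t*exp(2*t) + exp(2*t), 2*t*exp(2*t)]
  [0, 0, exp(2*t)]

Strategy: write B = P · J · P⁻¹ where J is a Jordan canonical form, so e^{tB} = P · e^{tJ} · P⁻¹, and e^{tJ} can be computed block-by-block.

B has Jordan form
J =
  [2, 1, 0]
  [0, 2, 0]
  [0, 0, 2]
(up to reordering of blocks).

Per-block formulas:
  For a 2×2 Jordan block J_2(2): exp(t · J_2(2)) = e^(2t)·(I + t·N), where N is the 2×2 nilpotent shift.
  For a 1×1 block at λ = 2: exp(t · [2]) = [e^(2t)].

After assembling e^{tJ} and conjugating by P, we get:

e^{tB} =
  [4*t*exp(2*t) + exp(2*t), 2*t*exp(2*t), -t*exp(2*t)]
  [-8*t*exp(2*t), -4*t*exp(2*t) + exp(2*t), 2*t*exp(2*t)]
  [0, 0, exp(2*t)]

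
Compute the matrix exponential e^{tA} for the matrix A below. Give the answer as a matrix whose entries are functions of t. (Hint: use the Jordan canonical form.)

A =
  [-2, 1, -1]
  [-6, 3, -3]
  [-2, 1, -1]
e^{tA} =
  [1 - 2*t, t, -t]
  [-6*t, 3*t + 1, -3*t]
  [-2*t, t, 1 - t]

Strategy: write A = P · J · P⁻¹ where J is a Jordan canonical form, so e^{tA} = P · e^{tJ} · P⁻¹, and e^{tJ} can be computed block-by-block.

A has Jordan form
J =
  [0, 1, 0]
  [0, 0, 0]
  [0, 0, 0]
(up to reordering of blocks).

Per-block formulas:
  For a 2×2 Jordan block J_2(0): exp(t · J_2(0)) = e^(0t)·(I + t·N), where N is the 2×2 nilpotent shift.
  For a 1×1 block at λ = 0: exp(t · [0]) = [e^(0t)].

After assembling e^{tJ} and conjugating by P, we get:

e^{tA} =
  [1 - 2*t, t, -t]
  [-6*t, 3*t + 1, -3*t]
  [-2*t, t, 1 - t]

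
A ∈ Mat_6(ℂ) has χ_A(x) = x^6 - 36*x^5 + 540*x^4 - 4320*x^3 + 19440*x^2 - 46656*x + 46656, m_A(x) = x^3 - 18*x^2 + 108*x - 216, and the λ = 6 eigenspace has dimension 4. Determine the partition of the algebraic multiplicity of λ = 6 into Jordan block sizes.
Block sizes for λ = 6: [3, 1, 1, 1]

Step 1 — from the characteristic polynomial, algebraic multiplicity of λ = 6 is 6. From dim ker(A − (6)·I) = 4, there are exactly 4 Jordan blocks for λ = 6.
Step 2 — from the minimal polynomial, the factor (x − 6)^3 tells us the largest block for λ = 6 has size 3.
Step 3 — with total size 6, 4 blocks, and largest block 3, the block sizes (in nonincreasing order) are [3, 1, 1, 1].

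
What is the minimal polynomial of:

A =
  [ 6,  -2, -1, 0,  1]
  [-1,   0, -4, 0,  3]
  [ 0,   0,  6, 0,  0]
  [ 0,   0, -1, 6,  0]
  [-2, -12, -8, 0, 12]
x^3 - 18*x^2 + 108*x - 216

The characteristic polynomial is χ_A(x) = (x - 6)^5, so the eigenvalues are known. The minimal polynomial is
  m_A(x) = Π_λ (x − λ)^{k_λ}
where k_λ is the size of the *largest* Jordan block for λ (equivalently, the smallest k with (A − λI)^k v = 0 for every generalised eigenvector v of λ).

  λ = 6: largest Jordan block has size 3, contributing (x − 6)^3

So m_A(x) = (x - 6)^3 = x^3 - 18*x^2 + 108*x - 216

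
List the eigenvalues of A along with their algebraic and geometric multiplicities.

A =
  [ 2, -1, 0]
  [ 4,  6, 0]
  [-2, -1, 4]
λ = 4: alg = 3, geom = 2

Step 1 — factor the characteristic polynomial to read off the algebraic multiplicities:
  χ_A(x) = (x - 4)^3

Step 2 — compute geometric multiplicities via the rank-nullity identity g(λ) = n − rank(A − λI):
  rank(A − (4)·I) = 1, so dim ker(A − (4)·I) = n − 1 = 2

Summary:
  λ = 4: algebraic multiplicity = 3, geometric multiplicity = 2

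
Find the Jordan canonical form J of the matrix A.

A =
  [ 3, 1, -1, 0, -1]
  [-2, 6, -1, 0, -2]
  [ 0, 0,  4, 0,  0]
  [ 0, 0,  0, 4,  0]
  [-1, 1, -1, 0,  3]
J_3(4) ⊕ J_1(4) ⊕ J_1(4)

The characteristic polynomial is
  det(x·I − A) = x^5 - 20*x^4 + 160*x^3 - 640*x^2 + 1280*x - 1024 = (x - 4)^5

Eigenvalues and multiplicities (the geometric multiplicity of λ is n − rank(A − λI), which equals the number of Jordan blocks for λ):
  λ = 4: algebraic multiplicity = 5, geometric multiplicity = 3

Determining the block sizes for each eigenvalue:
  λ = 4: with am = 5 and gm = 3, the partition is not yet determined (e.g. several partitions of 5 into 3 parts exist). Let N = A − (4)·I. Computing rank(N^1) = 2, rank(N^2) = 1, rank(N^3) = 0; the number of blocks of size ≥ j is rank(N^{j−1}) − rank(N^j), giving [3, 1, 1]. So we have 1 block(s) of size 3, 2 block(s) of size 1 → block sizes [3, 1, 1]

Assembling the blocks gives a Jordan form
J =
  [4, 1, 0, 0, 0]
  [0, 4, 1, 0, 0]
  [0, 0, 4, 0, 0]
  [0, 0, 0, 4, 0]
  [0, 0, 0, 0, 4]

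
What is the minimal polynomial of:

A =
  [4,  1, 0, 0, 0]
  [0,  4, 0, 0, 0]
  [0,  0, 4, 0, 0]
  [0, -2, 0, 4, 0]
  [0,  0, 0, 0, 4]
x^2 - 8*x + 16

The characteristic polynomial is χ_A(x) = (x - 4)^5, so the eigenvalues are known. The minimal polynomial is
  m_A(x) = Π_λ (x − λ)^{k_λ}
where k_λ is the size of the *largest* Jordan block for λ (equivalently, the smallest k with (A − λI)^k v = 0 for every generalised eigenvector v of λ).

  λ = 4: largest Jordan block has size 2, contributing (x − 4)^2

So m_A(x) = (x - 4)^2 = x^2 - 8*x + 16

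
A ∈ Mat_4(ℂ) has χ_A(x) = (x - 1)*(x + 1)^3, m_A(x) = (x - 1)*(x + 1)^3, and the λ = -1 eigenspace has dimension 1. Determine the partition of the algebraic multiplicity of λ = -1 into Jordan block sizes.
Block sizes for λ = -1: [3]

Step 1 — from the characteristic polynomial, algebraic multiplicity of λ = -1 is 3. From dim ker(A − (-1)·I) = 1, there are exactly 1 Jordan blocks for λ = -1.
Step 2 — from the minimal polynomial, the factor (x + 1)^3 tells us the largest block for λ = -1 has size 3.
Step 3 — with total size 3, 1 blocks, and largest block 3, the block sizes (in nonincreasing order) are [3].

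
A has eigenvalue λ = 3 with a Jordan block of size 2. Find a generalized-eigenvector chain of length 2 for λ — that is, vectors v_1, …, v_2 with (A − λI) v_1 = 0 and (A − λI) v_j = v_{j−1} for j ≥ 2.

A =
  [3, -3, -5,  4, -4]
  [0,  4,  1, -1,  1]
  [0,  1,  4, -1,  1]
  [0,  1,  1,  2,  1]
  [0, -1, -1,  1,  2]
A Jordan chain for λ = 3 of length 2:
v_1 = (-3, 1, 1, 1, -1)ᵀ
v_2 = (0, 1, 0, 0, 0)ᵀ

Let N = A − (3)·I. We want v_2 with N^2 v_2 = 0 but N^1 v_2 ≠ 0; then v_{j-1} := N · v_j for j = 2, …, 2.

Pick v_2 = (0, 1, 0, 0, 0)ᵀ.
Then v_1 = N · v_2 = (-3, 1, 1, 1, -1)ᵀ.

Sanity check: (A − (3)·I) v_1 = (0, 0, 0, 0, 0)ᵀ = 0. ✓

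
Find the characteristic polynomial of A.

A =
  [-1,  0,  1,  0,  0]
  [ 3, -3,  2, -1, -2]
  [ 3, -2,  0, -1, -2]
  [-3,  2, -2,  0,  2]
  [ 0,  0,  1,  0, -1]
x^5 + 5*x^4 + 10*x^3 + 10*x^2 + 5*x + 1

Expanding det(x·I − A) (e.g. by cofactor expansion or by noting that A is similar to its Jordan form J, which has the same characteristic polynomial as A) gives
  χ_A(x) = x^5 + 5*x^4 + 10*x^3 + 10*x^2 + 5*x + 1
which factors as (x + 1)^5. The eigenvalues (with algebraic multiplicities) are λ = -1 with multiplicity 5.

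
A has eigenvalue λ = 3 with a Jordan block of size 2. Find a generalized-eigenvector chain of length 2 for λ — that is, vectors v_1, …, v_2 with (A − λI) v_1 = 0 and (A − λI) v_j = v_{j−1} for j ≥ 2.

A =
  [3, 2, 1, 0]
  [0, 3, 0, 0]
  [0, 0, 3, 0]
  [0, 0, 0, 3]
A Jordan chain for λ = 3 of length 2:
v_1 = (2, 0, 0, 0)ᵀ
v_2 = (0, 1, 0, 0)ᵀ

Let N = A − (3)·I. We want v_2 with N^2 v_2 = 0 but N^1 v_2 ≠ 0; then v_{j-1} := N · v_j for j = 2, …, 2.

Pick v_2 = (0, 1, 0, 0)ᵀ.
Then v_1 = N · v_2 = (2, 0, 0, 0)ᵀ.

Sanity check: (A − (3)·I) v_1 = (0, 0, 0, 0)ᵀ = 0. ✓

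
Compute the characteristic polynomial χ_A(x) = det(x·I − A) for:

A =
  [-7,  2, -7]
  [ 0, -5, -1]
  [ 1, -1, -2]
x^3 + 14*x^2 + 65*x + 100

Expanding det(x·I − A) (e.g. by cofactor expansion or by noting that A is similar to its Jordan form J, which has the same characteristic polynomial as A) gives
  χ_A(x) = x^3 + 14*x^2 + 65*x + 100
which factors as (x + 4)*(x + 5)^2. The eigenvalues (with algebraic multiplicities) are λ = -5 with multiplicity 2, λ = -4 with multiplicity 1.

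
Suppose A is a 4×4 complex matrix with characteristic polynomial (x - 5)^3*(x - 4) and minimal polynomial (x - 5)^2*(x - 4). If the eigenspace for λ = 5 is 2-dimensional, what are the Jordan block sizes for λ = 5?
Block sizes for λ = 5: [2, 1]

Step 1 — from the characteristic polynomial, algebraic multiplicity of λ = 5 is 3. From dim ker(A − (5)·I) = 2, there are exactly 2 Jordan blocks for λ = 5.
Step 2 — from the minimal polynomial, the factor (x − 5)^2 tells us the largest block for λ = 5 has size 2.
Step 3 — with total size 3, 2 blocks, and largest block 2, the block sizes (in nonincreasing order) are [2, 1].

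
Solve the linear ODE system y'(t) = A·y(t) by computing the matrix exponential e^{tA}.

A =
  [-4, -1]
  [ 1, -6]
e^{tA} =
  [t*exp(-5*t) + exp(-5*t), -t*exp(-5*t)]
  [t*exp(-5*t), -t*exp(-5*t) + exp(-5*t)]

Strategy: write A = P · J · P⁻¹ where J is a Jordan canonical form, so e^{tA} = P · e^{tJ} · P⁻¹, and e^{tJ} can be computed block-by-block.

A has Jordan form
J =
  [-5,  1]
  [ 0, -5]
(up to reordering of blocks).

Per-block formulas:
  For a 2×2 Jordan block J_2(-5): exp(t · J_2(-5)) = e^(-5t)·(I + t·N), where N is the 2×2 nilpotent shift.

After assembling e^{tJ} and conjugating by P, we get:

e^{tA} =
  [t*exp(-5*t) + exp(-5*t), -t*exp(-5*t)]
  [t*exp(-5*t), -t*exp(-5*t) + exp(-5*t)]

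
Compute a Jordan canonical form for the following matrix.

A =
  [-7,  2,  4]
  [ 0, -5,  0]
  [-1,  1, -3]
J_2(-5) ⊕ J_1(-5)

The characteristic polynomial is
  det(x·I − A) = x^3 + 15*x^2 + 75*x + 125 = (x + 5)^3

Eigenvalues and multiplicities (the geometric multiplicity of λ is n − rank(A − λI), which equals the number of Jordan blocks for λ):
  λ = -5: algebraic multiplicity = 3, geometric multiplicity = 2

Determining the block sizes for each eigenvalue:
  λ = -5: 2 blocks summing to 3 forces exactly one block of size 2 and the rest size 1 → block sizes [2, 1]

Assembling the blocks gives a Jordan form
J =
  [-5,  1,  0]
  [ 0, -5,  0]
  [ 0,  0, -5]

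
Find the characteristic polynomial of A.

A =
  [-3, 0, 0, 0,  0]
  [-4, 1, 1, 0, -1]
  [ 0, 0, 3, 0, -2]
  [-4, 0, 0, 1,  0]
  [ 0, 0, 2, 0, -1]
x^5 - x^4 - 6*x^3 + 14*x^2 - 11*x + 3

Expanding det(x·I − A) (e.g. by cofactor expansion or by noting that A is similar to its Jordan form J, which has the same characteristic polynomial as A) gives
  χ_A(x) = x^5 - x^4 - 6*x^3 + 14*x^2 - 11*x + 3
which factors as (x - 1)^4*(x + 3). The eigenvalues (with algebraic multiplicities) are λ = -3 with multiplicity 1, λ = 1 with multiplicity 4.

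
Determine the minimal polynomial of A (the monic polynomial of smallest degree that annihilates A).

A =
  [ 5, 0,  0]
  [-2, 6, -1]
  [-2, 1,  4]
x^2 - 10*x + 25

The characteristic polynomial is χ_A(x) = (x - 5)^3, so the eigenvalues are known. The minimal polynomial is
  m_A(x) = Π_λ (x − λ)^{k_λ}
where k_λ is the size of the *largest* Jordan block for λ (equivalently, the smallest k with (A − λI)^k v = 0 for every generalised eigenvector v of λ).

  λ = 5: largest Jordan block has size 2, contributing (x − 5)^2

So m_A(x) = (x - 5)^2 = x^2 - 10*x + 25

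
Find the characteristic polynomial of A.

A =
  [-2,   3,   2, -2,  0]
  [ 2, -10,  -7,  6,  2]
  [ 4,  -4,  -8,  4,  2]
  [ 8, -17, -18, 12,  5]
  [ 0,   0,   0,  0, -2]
x^5 + 10*x^4 + 40*x^3 + 80*x^2 + 80*x + 32

Expanding det(x·I − A) (e.g. by cofactor expansion or by noting that A is similar to its Jordan form J, which has the same characteristic polynomial as A) gives
  χ_A(x) = x^5 + 10*x^4 + 40*x^3 + 80*x^2 + 80*x + 32
which factors as (x + 2)^5. The eigenvalues (with algebraic multiplicities) are λ = -2 with multiplicity 5.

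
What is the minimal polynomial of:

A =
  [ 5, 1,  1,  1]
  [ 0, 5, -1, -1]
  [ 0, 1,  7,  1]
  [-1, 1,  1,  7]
x^3 - 18*x^2 + 108*x - 216

The characteristic polynomial is χ_A(x) = (x - 6)^4, so the eigenvalues are known. The minimal polynomial is
  m_A(x) = Π_λ (x − λ)^{k_λ}
where k_λ is the size of the *largest* Jordan block for λ (equivalently, the smallest k with (A − λI)^k v = 0 for every generalised eigenvector v of λ).

  λ = 6: largest Jordan block has size 3, contributing (x − 6)^3

So m_A(x) = (x - 6)^3 = x^3 - 18*x^2 + 108*x - 216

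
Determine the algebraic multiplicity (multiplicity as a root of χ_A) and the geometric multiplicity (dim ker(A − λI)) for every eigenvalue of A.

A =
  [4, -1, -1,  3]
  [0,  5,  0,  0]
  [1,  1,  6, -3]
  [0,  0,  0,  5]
λ = 5: alg = 4, geom = 3

Step 1 — factor the characteristic polynomial to read off the algebraic multiplicities:
  χ_A(x) = (x - 5)^4

Step 2 — compute geometric multiplicities via the rank-nullity identity g(λ) = n − rank(A − λI):
  rank(A − (5)·I) = 1, so dim ker(A − (5)·I) = n − 1 = 3

Summary:
  λ = 5: algebraic multiplicity = 4, geometric multiplicity = 3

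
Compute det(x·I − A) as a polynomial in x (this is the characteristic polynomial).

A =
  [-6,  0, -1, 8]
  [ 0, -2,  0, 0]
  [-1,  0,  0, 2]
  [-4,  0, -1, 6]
x^4 + 2*x^3 - 3*x^2 - 4*x + 4

Expanding det(x·I − A) (e.g. by cofactor expansion or by noting that A is similar to its Jordan form J, which has the same characteristic polynomial as A) gives
  χ_A(x) = x^4 + 2*x^3 - 3*x^2 - 4*x + 4
which factors as (x - 1)^2*(x + 2)^2. The eigenvalues (with algebraic multiplicities) are λ = -2 with multiplicity 2, λ = 1 with multiplicity 2.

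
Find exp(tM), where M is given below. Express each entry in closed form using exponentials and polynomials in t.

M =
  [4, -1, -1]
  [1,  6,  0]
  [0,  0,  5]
e^{tM} =
  [-t*exp(5*t) + exp(5*t), -t*exp(5*t), t^2*exp(5*t)/2 - t*exp(5*t)]
  [t*exp(5*t), t*exp(5*t) + exp(5*t), -t^2*exp(5*t)/2]
  [0, 0, exp(5*t)]

Strategy: write M = P · J · P⁻¹ where J is a Jordan canonical form, so e^{tM} = P · e^{tJ} · P⁻¹, and e^{tJ} can be computed block-by-block.

M has Jordan form
J =
  [5, 1, 0]
  [0, 5, 1]
  [0, 0, 5]
(up to reordering of blocks).

Per-block formulas:
  For a 3×3 Jordan block J_3(5): exp(t · J_3(5)) = e^(5t)·(I + t·N + (t^2/2)·N^2), where N is the 3×3 nilpotent shift.

After assembling e^{tJ} and conjugating by P, we get:

e^{tM} =
  [-t*exp(5*t) + exp(5*t), -t*exp(5*t), t^2*exp(5*t)/2 - t*exp(5*t)]
  [t*exp(5*t), t*exp(5*t) + exp(5*t), -t^2*exp(5*t)/2]
  [0, 0, exp(5*t)]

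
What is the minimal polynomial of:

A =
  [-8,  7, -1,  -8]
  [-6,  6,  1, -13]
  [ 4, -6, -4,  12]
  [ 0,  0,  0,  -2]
x^3 + 6*x^2 + 12*x + 8

The characteristic polynomial is χ_A(x) = (x + 2)^4, so the eigenvalues are known. The minimal polynomial is
  m_A(x) = Π_λ (x − λ)^{k_λ}
where k_λ is the size of the *largest* Jordan block for λ (equivalently, the smallest k with (A − λI)^k v = 0 for every generalised eigenvector v of λ).

  λ = -2: largest Jordan block has size 3, contributing (x + 2)^3

So m_A(x) = (x + 2)^3 = x^3 + 6*x^2 + 12*x + 8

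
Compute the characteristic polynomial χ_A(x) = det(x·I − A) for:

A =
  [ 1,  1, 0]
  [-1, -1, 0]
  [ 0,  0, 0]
x^3

Expanding det(x·I − A) (e.g. by cofactor expansion or by noting that A is similar to its Jordan form J, which has the same characteristic polynomial as A) gives
  χ_A(x) = x^3
which factors as x^3. The eigenvalues (with algebraic multiplicities) are λ = 0 with multiplicity 3.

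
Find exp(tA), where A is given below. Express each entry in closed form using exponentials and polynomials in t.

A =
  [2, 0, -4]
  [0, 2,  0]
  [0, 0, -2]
e^{tA} =
  [exp(2*t), 0, -exp(2*t) + exp(-2*t)]
  [0, exp(2*t), 0]
  [0, 0, exp(-2*t)]

Strategy: write A = P · J · P⁻¹ where J is a Jordan canonical form, so e^{tA} = P · e^{tJ} · P⁻¹, and e^{tJ} can be computed block-by-block.

A has Jordan form
J =
  [-2, 0, 0]
  [ 0, 2, 0]
  [ 0, 0, 2]
(up to reordering of blocks).

Per-block formulas:
  For a 1×1 block at λ = -2: exp(t · [-2]) = [e^(-2t)].
  For a 1×1 block at λ = 2: exp(t · [2]) = [e^(2t)].

After assembling e^{tJ} and conjugating by P, we get:

e^{tA} =
  [exp(2*t), 0, -exp(2*t) + exp(-2*t)]
  [0, exp(2*t), 0]
  [0, 0, exp(-2*t)]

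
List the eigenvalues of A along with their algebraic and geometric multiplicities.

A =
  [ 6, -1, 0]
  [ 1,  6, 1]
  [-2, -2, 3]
λ = 5: alg = 3, geom = 1

Step 1 — factor the characteristic polynomial to read off the algebraic multiplicities:
  χ_A(x) = (x - 5)^3

Step 2 — compute geometric multiplicities via the rank-nullity identity g(λ) = n − rank(A − λI):
  rank(A − (5)·I) = 2, so dim ker(A − (5)·I) = n − 2 = 1

Summary:
  λ = 5: algebraic multiplicity = 3, geometric multiplicity = 1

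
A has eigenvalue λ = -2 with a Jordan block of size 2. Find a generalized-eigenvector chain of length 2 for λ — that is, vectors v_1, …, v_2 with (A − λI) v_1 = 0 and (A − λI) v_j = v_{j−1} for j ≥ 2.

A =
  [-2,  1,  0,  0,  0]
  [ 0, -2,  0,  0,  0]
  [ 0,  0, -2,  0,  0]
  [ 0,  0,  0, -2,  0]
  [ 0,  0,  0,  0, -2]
A Jordan chain for λ = -2 of length 2:
v_1 = (1, 0, 0, 0, 0)ᵀ
v_2 = (0, 1, 0, 0, 0)ᵀ

Let N = A − (-2)·I. We want v_2 with N^2 v_2 = 0 but N^1 v_2 ≠ 0; then v_{j-1} := N · v_j for j = 2, …, 2.

Pick v_2 = (0, 1, 0, 0, 0)ᵀ.
Then v_1 = N · v_2 = (1, 0, 0, 0, 0)ᵀ.

Sanity check: (A − (-2)·I) v_1 = (0, 0, 0, 0, 0)ᵀ = 0. ✓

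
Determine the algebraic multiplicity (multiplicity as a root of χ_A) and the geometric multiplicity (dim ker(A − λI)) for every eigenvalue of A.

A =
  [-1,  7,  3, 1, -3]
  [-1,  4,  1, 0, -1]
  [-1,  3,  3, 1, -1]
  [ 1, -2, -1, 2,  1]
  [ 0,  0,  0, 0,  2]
λ = 2: alg = 5, geom = 3

Step 1 — factor the characteristic polynomial to read off the algebraic multiplicities:
  χ_A(x) = (x - 2)^5

Step 2 — compute geometric multiplicities via the rank-nullity identity g(λ) = n − rank(A − λI):
  rank(A − (2)·I) = 2, so dim ker(A − (2)·I) = n − 2 = 3

Summary:
  λ = 2: algebraic multiplicity = 5, geometric multiplicity = 3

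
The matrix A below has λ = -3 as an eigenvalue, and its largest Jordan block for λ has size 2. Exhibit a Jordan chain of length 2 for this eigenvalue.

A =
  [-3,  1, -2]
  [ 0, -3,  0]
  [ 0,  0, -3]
A Jordan chain for λ = -3 of length 2:
v_1 = (1, 0, 0)ᵀ
v_2 = (0, 1, 0)ᵀ

Let N = A − (-3)·I. We want v_2 with N^2 v_2 = 0 but N^1 v_2 ≠ 0; then v_{j-1} := N · v_j for j = 2, …, 2.

Pick v_2 = (0, 1, 0)ᵀ.
Then v_1 = N · v_2 = (1, 0, 0)ᵀ.

Sanity check: (A − (-3)·I) v_1 = (0, 0, 0)ᵀ = 0. ✓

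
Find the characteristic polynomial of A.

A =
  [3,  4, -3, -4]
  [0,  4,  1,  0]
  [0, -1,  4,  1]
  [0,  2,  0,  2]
x^4 - 13*x^3 + 63*x^2 - 135*x + 108

Expanding det(x·I − A) (e.g. by cofactor expansion or by noting that A is similar to its Jordan form J, which has the same characteristic polynomial as A) gives
  χ_A(x) = x^4 - 13*x^3 + 63*x^2 - 135*x + 108
which factors as (x - 4)*(x - 3)^3. The eigenvalues (with algebraic multiplicities) are λ = 3 with multiplicity 3, λ = 4 with multiplicity 1.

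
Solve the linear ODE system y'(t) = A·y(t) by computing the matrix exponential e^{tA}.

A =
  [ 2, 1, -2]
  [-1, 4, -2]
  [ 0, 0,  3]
e^{tA} =
  [-t*exp(3*t) + exp(3*t), t*exp(3*t), -2*t*exp(3*t)]
  [-t*exp(3*t), t*exp(3*t) + exp(3*t), -2*t*exp(3*t)]
  [0, 0, exp(3*t)]

Strategy: write A = P · J · P⁻¹ where J is a Jordan canonical form, so e^{tA} = P · e^{tJ} · P⁻¹, and e^{tJ} can be computed block-by-block.

A has Jordan form
J =
  [3, 1, 0]
  [0, 3, 0]
  [0, 0, 3]
(up to reordering of blocks).

Per-block formulas:
  For a 1×1 block at λ = 3: exp(t · [3]) = [e^(3t)].
  For a 2×2 Jordan block J_2(3): exp(t · J_2(3)) = e^(3t)·(I + t·N), where N is the 2×2 nilpotent shift.

After assembling e^{tJ} and conjugating by P, we get:

e^{tA} =
  [-t*exp(3*t) + exp(3*t), t*exp(3*t), -2*t*exp(3*t)]
  [-t*exp(3*t), t*exp(3*t) + exp(3*t), -2*t*exp(3*t)]
  [0, 0, exp(3*t)]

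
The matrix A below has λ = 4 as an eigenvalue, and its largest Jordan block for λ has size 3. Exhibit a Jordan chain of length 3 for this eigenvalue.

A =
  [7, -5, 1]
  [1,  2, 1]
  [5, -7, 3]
A Jordan chain for λ = 4 of length 3:
v_1 = (9, 6, 3)ᵀ
v_2 = (3, 1, 5)ᵀ
v_3 = (1, 0, 0)ᵀ

Let N = A − (4)·I. We want v_3 with N^3 v_3 = 0 but N^2 v_3 ≠ 0; then v_{j-1} := N · v_j for j = 3, …, 2.

Pick v_3 = (1, 0, 0)ᵀ.
Then v_2 = N · v_3 = (3, 1, 5)ᵀ.
Then v_1 = N · v_2 = (9, 6, 3)ᵀ.

Sanity check: (A − (4)·I) v_1 = (0, 0, 0)ᵀ = 0. ✓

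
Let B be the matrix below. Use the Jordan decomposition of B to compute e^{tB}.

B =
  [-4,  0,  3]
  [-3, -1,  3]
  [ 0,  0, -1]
e^{tB} =
  [exp(-4*t), 0, exp(-t) - exp(-4*t)]
  [-exp(-t) + exp(-4*t), exp(-t), exp(-t) - exp(-4*t)]
  [0, 0, exp(-t)]

Strategy: write B = P · J · P⁻¹ where J is a Jordan canonical form, so e^{tB} = P · e^{tJ} · P⁻¹, and e^{tJ} can be computed block-by-block.

B has Jordan form
J =
  [-4,  0,  0]
  [ 0, -1,  0]
  [ 0,  0, -1]
(up to reordering of blocks).

Per-block formulas:
  For a 1×1 block at λ = -1: exp(t · [-1]) = [e^(-1t)].
  For a 1×1 block at λ = -4: exp(t · [-4]) = [e^(-4t)].

After assembling e^{tJ} and conjugating by P, we get:

e^{tB} =
  [exp(-4*t), 0, exp(-t) - exp(-4*t)]
  [-exp(-t) + exp(-4*t), exp(-t), exp(-t) - exp(-4*t)]
  [0, 0, exp(-t)]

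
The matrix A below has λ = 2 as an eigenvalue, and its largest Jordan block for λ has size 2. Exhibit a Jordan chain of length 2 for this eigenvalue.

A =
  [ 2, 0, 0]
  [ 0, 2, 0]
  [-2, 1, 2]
A Jordan chain for λ = 2 of length 2:
v_1 = (0, 0, -2)ᵀ
v_2 = (1, 0, 0)ᵀ

Let N = A − (2)·I. We want v_2 with N^2 v_2 = 0 but N^1 v_2 ≠ 0; then v_{j-1} := N · v_j for j = 2, …, 2.

Pick v_2 = (1, 0, 0)ᵀ.
Then v_1 = N · v_2 = (0, 0, -2)ᵀ.

Sanity check: (A − (2)·I) v_1 = (0, 0, 0)ᵀ = 0. ✓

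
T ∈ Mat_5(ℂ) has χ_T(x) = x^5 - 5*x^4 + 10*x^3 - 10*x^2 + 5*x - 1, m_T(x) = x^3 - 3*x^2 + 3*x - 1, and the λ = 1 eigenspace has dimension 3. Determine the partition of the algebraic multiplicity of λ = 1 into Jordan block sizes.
Block sizes for λ = 1: [3, 1, 1]

Step 1 — from the characteristic polynomial, algebraic multiplicity of λ = 1 is 5. From dim ker(T − (1)·I) = 3, there are exactly 3 Jordan blocks for λ = 1.
Step 2 — from the minimal polynomial, the factor (x − 1)^3 tells us the largest block for λ = 1 has size 3.
Step 3 — with total size 5, 3 blocks, and largest block 3, the block sizes (in nonincreasing order) are [3, 1, 1].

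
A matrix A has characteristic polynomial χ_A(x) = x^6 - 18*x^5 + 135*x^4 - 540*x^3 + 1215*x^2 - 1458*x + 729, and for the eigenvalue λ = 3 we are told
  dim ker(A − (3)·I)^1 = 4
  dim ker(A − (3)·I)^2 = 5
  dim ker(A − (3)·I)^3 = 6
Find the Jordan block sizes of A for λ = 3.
Block sizes for λ = 3: [3, 1, 1, 1]

From the dimensions of kernels of powers, the number of Jordan blocks of size at least j is d_j − d_{j−1} where d_j = dim ker(N^j) (with d_0 = 0). Computing the differences gives [4, 1, 1].
The number of blocks of size exactly k is (#blocks of size ≥ k) − (#blocks of size ≥ k + 1), so the partition is: 3 block(s) of size 1, 1 block(s) of size 3.
In nonincreasing order the block sizes are [3, 1, 1, 1].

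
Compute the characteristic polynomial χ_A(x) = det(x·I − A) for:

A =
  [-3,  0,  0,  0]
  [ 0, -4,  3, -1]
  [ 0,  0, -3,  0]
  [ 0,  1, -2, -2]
x^4 + 12*x^3 + 54*x^2 + 108*x + 81

Expanding det(x·I − A) (e.g. by cofactor expansion or by noting that A is similar to its Jordan form J, which has the same characteristic polynomial as A) gives
  χ_A(x) = x^4 + 12*x^3 + 54*x^2 + 108*x + 81
which factors as (x + 3)^4. The eigenvalues (with algebraic multiplicities) are λ = -3 with multiplicity 4.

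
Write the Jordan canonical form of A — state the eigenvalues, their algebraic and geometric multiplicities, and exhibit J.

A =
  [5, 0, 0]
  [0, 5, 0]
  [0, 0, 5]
J_1(5) ⊕ J_1(5) ⊕ J_1(5)

The characteristic polynomial is
  det(x·I − A) = x^3 - 15*x^2 + 75*x - 125 = (x - 5)^3

Eigenvalues and multiplicities (the geometric multiplicity of λ is n − rank(A − λI), which equals the number of Jordan blocks for λ):
  λ = 5: algebraic multiplicity = 3, geometric multiplicity = 3

Determining the block sizes for each eigenvalue:
  λ = 5: gm = am = 3, so every block has size 1 → block sizes [1, 1, 1]

Assembling the blocks gives a Jordan form
J =
  [5, 0, 0]
  [0, 5, 0]
  [0, 0, 5]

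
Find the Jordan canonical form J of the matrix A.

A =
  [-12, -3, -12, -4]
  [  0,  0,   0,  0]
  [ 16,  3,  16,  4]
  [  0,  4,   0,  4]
J_2(0) ⊕ J_1(4) ⊕ J_1(4)

The characteristic polynomial is
  det(x·I − A) = x^4 - 8*x^3 + 16*x^2 = x^2*(x - 4)^2

Eigenvalues and multiplicities (the geometric multiplicity of λ is n − rank(A − λI), which equals the number of Jordan blocks for λ):
  λ = 0: algebraic multiplicity = 2, geometric multiplicity = 1
  λ = 4: algebraic multiplicity = 2, geometric multiplicity = 2

Determining the block sizes for each eigenvalue:
  λ = 0: one block (gm = 1), so the single block has size am = 2 → block sizes [2]
  λ = 4: gm = am = 2, so every block has size 1 → block sizes [1, 1]

Assembling the blocks gives a Jordan form
J =
  [0, 1, 0, 0]
  [0, 0, 0, 0]
  [0, 0, 4, 0]
  [0, 0, 0, 4]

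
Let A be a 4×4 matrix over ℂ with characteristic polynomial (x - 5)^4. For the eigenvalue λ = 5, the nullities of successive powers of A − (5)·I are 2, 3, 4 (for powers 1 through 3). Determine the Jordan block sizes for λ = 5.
Block sizes for λ = 5: [3, 1]

From the dimensions of kernels of powers, the number of Jordan blocks of size at least j is d_j − d_{j−1} where d_j = dim ker(N^j) (with d_0 = 0). Computing the differences gives [2, 1, 1].
The number of blocks of size exactly k is (#blocks of size ≥ k) − (#blocks of size ≥ k + 1), so the partition is: 1 block(s) of size 1, 1 block(s) of size 3.
In nonincreasing order the block sizes are [3, 1].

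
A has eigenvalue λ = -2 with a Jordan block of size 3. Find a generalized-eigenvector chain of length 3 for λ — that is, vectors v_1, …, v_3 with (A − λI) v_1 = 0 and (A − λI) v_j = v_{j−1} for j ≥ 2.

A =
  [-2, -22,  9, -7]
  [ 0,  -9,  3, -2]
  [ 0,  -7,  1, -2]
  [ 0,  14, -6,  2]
A Jordan chain for λ = -2 of length 3:
v_1 = (-7, 0, 0, 0)ᵀ
v_2 = (-22, -7, -7, 14)ᵀ
v_3 = (0, 1, 0, 0)ᵀ

Let N = A − (-2)·I. We want v_3 with N^3 v_3 = 0 but N^2 v_3 ≠ 0; then v_{j-1} := N · v_j for j = 3, …, 2.

Pick v_3 = (0, 1, 0, 0)ᵀ.
Then v_2 = N · v_3 = (-22, -7, -7, 14)ᵀ.
Then v_1 = N · v_2 = (-7, 0, 0, 0)ᵀ.

Sanity check: (A − (-2)·I) v_1 = (0, 0, 0, 0)ᵀ = 0. ✓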